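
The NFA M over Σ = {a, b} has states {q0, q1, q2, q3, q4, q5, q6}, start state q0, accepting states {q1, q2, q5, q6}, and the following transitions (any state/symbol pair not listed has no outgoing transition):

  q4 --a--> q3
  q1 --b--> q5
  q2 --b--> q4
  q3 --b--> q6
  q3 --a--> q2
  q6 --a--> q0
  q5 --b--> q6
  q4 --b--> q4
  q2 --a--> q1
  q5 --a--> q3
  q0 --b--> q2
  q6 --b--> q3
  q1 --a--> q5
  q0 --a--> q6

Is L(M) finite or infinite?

State q2 is reachable from the start and can reach an accepting state, and it lies on the cycle q2 → q1 → q5 → q3 → q2.
Traversing that cycle any number of times yields accepted strings of unbounded length, so the language is infinite.

infinite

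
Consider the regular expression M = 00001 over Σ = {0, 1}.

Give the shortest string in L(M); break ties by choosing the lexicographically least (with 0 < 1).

00001

By inspection of the expression, no string of length less than 5 matches, and 00001 is the lexicographically first match of length 5.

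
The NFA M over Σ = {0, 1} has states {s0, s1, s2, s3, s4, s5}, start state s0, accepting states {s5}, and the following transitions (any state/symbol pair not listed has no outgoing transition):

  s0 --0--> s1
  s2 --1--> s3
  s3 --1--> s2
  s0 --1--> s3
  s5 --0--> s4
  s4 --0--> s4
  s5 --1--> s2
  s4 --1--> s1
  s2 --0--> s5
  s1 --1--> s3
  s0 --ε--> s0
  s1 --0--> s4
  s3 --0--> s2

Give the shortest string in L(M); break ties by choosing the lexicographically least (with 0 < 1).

A breadth-first search from s0 reaches an accepting state first via the path s0 → s3 → s2 → s5 on input 100.
No string of length < 3 is accepted (BFS exhausts all shorter strings without reaching an accepting state), and 100 is the lexicographically least accepting string of length 3.

100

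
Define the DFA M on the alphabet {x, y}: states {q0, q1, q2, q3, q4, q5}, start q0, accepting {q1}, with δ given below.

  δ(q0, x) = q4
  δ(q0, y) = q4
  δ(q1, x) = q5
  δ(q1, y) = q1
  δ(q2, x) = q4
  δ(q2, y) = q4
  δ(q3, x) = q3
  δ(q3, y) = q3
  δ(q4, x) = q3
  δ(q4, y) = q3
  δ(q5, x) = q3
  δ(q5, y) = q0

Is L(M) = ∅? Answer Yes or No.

The states reachable from the start state are {q0, q3, q4}.
None of the accepting states {q1} is reachable, so no string is accepted and L(M) = ∅.

Yes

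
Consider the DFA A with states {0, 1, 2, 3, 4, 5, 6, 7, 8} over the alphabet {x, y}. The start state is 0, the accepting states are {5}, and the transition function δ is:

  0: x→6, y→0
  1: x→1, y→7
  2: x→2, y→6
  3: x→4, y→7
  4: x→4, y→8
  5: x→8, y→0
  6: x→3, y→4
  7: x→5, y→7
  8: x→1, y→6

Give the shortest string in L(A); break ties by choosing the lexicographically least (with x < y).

A breadth-first search from 0 reaches an accepting state first via the path 0 → 6 → 3 → 7 → 5 on input xxyx.
No string of length < 4 is accepted (BFS exhausts all shorter strings without reaching an accepting state), and xxyx is the lexicographically least accepting string of length 4.

xxyx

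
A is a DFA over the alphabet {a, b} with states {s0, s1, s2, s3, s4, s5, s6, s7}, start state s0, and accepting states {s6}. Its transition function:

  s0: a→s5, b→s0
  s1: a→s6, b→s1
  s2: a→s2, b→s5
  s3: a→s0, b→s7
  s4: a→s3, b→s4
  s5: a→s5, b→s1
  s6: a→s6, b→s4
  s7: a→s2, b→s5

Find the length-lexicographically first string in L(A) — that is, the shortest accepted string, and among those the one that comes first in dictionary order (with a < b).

aba

A breadth-first search from s0 reaches an accepting state first via the path s0 → s5 → s1 → s6 on input aba.
No string of length < 3 is accepted (BFS exhausts all shorter strings without reaching an accepting state), and aba is the lexicographically least accepting string of length 3.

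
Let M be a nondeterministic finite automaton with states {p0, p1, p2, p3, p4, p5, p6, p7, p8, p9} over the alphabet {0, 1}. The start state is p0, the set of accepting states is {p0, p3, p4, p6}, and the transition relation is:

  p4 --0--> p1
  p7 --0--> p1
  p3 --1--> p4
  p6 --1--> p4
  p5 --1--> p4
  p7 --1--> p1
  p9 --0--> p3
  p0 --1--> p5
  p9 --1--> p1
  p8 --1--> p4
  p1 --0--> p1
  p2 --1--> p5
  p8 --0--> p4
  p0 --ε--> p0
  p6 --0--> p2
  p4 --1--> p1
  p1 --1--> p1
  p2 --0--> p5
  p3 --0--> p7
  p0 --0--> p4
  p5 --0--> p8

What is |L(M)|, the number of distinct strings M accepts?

5

The useful subgraph on states {p0, p4, p5, p8} is acyclic, so L(M) is finite; the longest accepting path visits 4 useful states, giving maximum string length 3.
Counting accepting paths from p0 by length: 1 of length 0, 1 of length 1, 1 of length 2, 2 of length 3. Total 5.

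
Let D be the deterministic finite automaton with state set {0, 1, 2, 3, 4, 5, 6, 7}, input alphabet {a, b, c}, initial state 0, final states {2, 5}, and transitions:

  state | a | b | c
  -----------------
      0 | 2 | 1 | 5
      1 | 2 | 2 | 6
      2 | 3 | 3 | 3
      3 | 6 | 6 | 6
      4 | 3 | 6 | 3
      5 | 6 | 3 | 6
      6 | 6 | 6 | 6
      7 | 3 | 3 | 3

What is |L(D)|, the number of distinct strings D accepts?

The useful subgraph on states {0, 1, 2, 5} is acyclic, so L(D) is finite; the longest accepting path visits 3 useful states, giving maximum string length 2.
Counting accepting paths from 0 by length: 2 of length 1, 2 of length 2. Total 4.

4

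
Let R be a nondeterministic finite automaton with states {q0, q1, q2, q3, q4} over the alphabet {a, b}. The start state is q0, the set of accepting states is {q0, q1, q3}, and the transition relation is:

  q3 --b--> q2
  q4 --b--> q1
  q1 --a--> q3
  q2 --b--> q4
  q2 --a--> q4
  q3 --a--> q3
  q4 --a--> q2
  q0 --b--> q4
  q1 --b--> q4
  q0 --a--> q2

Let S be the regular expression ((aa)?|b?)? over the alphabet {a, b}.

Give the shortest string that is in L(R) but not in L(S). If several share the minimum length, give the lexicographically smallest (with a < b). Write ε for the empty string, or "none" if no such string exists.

bb

The string bb is accepted by R but not by S.
No shorter string lies in the difference, and bb is the lexicographically first length-2 string in L(R) \ L(S).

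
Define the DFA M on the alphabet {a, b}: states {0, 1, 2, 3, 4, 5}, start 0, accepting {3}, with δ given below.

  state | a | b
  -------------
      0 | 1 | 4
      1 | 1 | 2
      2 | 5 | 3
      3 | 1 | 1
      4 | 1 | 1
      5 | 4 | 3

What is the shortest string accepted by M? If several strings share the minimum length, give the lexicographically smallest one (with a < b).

A breadth-first search from 0 reaches an accepting state first via the path 0 → 1 → 2 → 3 on input abb.
No string of length < 3 is accepted (BFS exhausts all shorter strings without reaching an accepting state), and abb is the lexicographically least accepting string of length 3.

abb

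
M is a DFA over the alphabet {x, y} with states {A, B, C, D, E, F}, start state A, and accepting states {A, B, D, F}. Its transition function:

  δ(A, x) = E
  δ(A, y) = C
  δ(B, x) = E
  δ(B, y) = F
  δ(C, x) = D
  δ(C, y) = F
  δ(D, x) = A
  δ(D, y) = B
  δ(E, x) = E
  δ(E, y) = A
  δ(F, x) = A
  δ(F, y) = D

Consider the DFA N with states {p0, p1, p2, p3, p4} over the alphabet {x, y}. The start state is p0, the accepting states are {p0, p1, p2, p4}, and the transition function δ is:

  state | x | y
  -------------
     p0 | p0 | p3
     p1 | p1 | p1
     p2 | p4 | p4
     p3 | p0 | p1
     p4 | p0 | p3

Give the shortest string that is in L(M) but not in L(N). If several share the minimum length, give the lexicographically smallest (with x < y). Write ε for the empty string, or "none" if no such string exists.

xy

The string xy is accepted by M but not by N.
No shorter string lies in the difference, and xy is the lexicographically first length-2 string in L(M) \ L(N).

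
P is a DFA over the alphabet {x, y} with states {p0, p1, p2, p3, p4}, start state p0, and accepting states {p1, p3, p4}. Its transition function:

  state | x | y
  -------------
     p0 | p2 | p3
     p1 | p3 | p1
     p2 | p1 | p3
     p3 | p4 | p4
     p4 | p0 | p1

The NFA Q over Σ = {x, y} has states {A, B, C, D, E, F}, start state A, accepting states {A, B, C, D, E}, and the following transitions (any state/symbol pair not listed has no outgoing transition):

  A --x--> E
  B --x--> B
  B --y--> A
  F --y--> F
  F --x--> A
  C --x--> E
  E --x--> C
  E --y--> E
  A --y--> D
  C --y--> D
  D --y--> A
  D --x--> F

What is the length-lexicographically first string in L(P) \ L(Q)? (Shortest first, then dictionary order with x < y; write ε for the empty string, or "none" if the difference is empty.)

The string yx is accepted by P but not by Q.
No shorter string lies in the difference, and yx is the lexicographically first length-2 string in L(P) \ L(Q).

yx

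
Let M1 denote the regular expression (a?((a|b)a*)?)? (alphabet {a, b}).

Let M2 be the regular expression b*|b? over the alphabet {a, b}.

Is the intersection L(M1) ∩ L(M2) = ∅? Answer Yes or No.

No

The empty string ε is accepted by both M1 and M2.
Hence L(M1) ∩ L(M2) ≠ ∅.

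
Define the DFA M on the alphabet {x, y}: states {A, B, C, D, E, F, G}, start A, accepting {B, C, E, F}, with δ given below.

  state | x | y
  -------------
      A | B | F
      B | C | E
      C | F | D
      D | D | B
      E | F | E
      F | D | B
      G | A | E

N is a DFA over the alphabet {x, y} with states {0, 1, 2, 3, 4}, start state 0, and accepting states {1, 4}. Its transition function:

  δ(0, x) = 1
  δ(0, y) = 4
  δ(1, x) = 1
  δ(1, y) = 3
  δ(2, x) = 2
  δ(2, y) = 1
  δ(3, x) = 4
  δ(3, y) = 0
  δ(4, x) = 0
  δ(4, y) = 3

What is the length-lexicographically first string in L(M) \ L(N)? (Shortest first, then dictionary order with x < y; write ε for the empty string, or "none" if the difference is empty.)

xy

The string xy is accepted by M but not by N.
No shorter string lies in the difference, and xy is the lexicographically first length-2 string in L(M) \ L(N).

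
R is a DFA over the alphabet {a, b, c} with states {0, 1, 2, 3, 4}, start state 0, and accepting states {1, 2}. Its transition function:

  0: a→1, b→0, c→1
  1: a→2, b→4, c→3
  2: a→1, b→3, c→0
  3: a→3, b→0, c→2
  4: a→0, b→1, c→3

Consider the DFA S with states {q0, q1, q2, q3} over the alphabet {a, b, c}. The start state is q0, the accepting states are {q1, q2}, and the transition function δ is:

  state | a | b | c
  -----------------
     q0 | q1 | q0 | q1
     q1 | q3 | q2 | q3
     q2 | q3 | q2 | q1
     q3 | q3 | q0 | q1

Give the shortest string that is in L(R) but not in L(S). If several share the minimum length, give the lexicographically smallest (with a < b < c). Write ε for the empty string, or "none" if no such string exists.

The string aa is accepted by R but not by S.
No shorter string lies in the difference, and aa is the lexicographically first length-2 string in L(R) \ L(S).

aa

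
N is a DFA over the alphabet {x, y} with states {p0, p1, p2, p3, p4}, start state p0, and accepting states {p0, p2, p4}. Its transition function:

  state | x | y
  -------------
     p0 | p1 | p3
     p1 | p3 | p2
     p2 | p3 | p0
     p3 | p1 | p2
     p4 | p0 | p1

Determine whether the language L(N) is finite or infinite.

infinite

State p0 is reachable from the start and can reach an accepting state, and it lies on the cycle p0 → p1 → p2 → p0.
Traversing that cycle any number of times yields accepted strings of unbounded length, so the language is infinite.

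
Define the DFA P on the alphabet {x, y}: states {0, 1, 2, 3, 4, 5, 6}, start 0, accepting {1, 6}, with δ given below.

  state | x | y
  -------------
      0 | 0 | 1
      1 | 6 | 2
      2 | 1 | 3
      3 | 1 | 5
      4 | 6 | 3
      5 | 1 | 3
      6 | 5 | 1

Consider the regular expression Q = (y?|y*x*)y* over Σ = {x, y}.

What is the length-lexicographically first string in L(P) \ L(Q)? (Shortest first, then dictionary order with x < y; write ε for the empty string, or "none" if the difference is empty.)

xyx

The string xyx is accepted by P but not by Q.
No shorter string lies in the difference, and xyx is the lexicographically first length-3 string in L(P) \ L(Q).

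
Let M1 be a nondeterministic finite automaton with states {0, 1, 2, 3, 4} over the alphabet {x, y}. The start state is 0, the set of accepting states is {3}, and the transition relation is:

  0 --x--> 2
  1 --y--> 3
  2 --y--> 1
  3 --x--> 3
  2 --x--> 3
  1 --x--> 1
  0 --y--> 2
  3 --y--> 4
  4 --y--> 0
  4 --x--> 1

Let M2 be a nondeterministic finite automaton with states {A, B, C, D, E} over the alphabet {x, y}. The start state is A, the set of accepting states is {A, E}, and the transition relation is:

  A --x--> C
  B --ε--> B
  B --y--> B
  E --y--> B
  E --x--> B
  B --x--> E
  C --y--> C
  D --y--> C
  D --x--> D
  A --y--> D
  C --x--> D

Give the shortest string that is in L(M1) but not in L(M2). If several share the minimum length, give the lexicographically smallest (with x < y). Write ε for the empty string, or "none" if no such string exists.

The string xx is accepted by M1 but not by M2.
No shorter string lies in the difference, and xx is the lexicographically first length-2 string in L(M1) \ L(M2).

xx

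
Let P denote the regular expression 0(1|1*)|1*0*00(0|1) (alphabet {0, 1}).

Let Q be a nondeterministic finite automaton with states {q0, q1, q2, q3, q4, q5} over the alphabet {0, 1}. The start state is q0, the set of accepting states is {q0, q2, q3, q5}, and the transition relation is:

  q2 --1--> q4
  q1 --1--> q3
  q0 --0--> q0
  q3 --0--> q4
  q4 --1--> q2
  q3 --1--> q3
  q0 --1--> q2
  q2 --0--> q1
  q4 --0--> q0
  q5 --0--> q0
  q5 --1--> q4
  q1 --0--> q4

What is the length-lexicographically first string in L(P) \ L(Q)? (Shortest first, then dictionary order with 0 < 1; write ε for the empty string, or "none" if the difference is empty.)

011

The string 011 is accepted by P but not by Q.
No shorter string lies in the difference, and 011 is the lexicographically first length-3 string in L(P) \ L(Q).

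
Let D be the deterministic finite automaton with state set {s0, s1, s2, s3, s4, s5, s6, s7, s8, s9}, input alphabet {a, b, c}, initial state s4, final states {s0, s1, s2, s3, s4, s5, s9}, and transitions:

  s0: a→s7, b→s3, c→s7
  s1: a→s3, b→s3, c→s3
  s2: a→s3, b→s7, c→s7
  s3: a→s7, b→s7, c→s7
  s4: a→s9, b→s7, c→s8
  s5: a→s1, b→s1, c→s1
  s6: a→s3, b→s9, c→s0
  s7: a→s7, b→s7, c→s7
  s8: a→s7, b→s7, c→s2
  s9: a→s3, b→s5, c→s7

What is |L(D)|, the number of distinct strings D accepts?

The useful subgraph on states {s1, s2, s3, s4, s5, s8, s9} is acyclic, so L(D) is finite; the longest accepting path visits 5 useful states, giving maximum string length 4.
Counting accepting paths from s4 by length: 1 of length 0, 1 of length 1, 3 of length 2, 4 of length 3, 9 of length 4. Total 18.

18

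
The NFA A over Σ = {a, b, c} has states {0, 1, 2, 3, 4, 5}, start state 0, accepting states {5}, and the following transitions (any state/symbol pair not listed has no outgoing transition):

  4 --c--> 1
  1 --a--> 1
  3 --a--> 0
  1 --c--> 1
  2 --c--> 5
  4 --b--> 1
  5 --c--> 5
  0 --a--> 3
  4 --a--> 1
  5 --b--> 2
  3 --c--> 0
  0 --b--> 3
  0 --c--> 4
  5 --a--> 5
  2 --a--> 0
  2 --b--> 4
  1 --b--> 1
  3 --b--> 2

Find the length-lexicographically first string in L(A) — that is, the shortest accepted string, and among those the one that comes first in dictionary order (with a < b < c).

abc

A breadth-first search from 0 reaches an accepting state first via the path 0 → 3 → 2 → 5 on input abc.
No string of length < 3 is accepted (BFS exhausts all shorter strings without reaching an accepting state), and abc is the lexicographically least accepting string of length 3.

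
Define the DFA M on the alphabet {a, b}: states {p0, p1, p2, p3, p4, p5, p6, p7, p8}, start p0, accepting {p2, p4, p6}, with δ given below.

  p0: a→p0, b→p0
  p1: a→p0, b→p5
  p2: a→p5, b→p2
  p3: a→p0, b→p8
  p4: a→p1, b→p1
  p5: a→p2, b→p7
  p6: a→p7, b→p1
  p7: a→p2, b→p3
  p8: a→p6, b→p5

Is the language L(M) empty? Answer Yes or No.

Yes

The states reachable from the start state are {p0}.
None of the accepting states {p2, p4, p6} is reachable, so no string is accepted and L(M) = ∅.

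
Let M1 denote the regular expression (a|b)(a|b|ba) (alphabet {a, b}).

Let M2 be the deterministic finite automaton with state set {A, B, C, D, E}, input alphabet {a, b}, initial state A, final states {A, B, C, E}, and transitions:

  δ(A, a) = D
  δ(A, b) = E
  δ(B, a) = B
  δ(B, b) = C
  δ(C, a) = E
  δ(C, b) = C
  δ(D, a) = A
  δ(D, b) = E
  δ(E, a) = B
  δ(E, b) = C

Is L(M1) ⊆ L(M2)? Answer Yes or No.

Converting the expression M1 to a DFA (subset construction, then merging equivalent states) gives the minimal DFA with states {r0, r1, r2, r3, r4}, start state r0, accepting states {r2, r3} and transitions r0: a→r1, b→r1; r1: a→r2, b→r3; r2: a→r4, b→r4; r3: a→r2, b→r4; r4: a→r4, b→r4.
Exploring the product automaton M1 × M2 from the start pair (r0, A), following both machines on each input symbol, reaches 13 state pairs: (r0, A), (r1, D), (r1, E), (r2, A), (r3, E), (r2, B), (r3, C), (r4, D), (r4, E), (r4, C), (r4, B), (r2, E), (r4, A).
M1 accepts in {r2, r3} and M2 accepts in {A, B, C, E}. The reachable pairs whose M1-component is accepting are (r2, A), (r3, E), (r2, B), (r3, C), (r2, E); in each of them the M2-component is accepting too, so the product for L(M1) \ L(M2) (M1-component accepting, M2-component rejecting) has no reachable accepting pair and the difference is empty.
Hence every string in L(M1) is also in L(M2).

Yes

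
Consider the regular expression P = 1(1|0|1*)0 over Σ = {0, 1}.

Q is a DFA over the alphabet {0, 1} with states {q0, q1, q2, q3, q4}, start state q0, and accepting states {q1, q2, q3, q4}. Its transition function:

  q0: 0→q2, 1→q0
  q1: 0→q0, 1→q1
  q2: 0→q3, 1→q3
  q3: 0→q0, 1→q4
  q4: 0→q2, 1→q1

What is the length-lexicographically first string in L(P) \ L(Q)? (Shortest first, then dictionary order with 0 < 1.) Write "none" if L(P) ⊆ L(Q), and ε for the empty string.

Converting the expression P to a DFA (subset construction, then merging equivalent states) gives the minimal DFA with states {p0, p1, p2, p3, p4, p5}, start state p0, accepting states {p3, p5} and transitions p0: 0→p1, 1→p2; p1: 0→p1, 1→p1; p2: 0→p3, 1→p4; p3: 0→p5, 1→p1; p4: 0→p5, 1→p4; p5: 0→p1, 1→p1.
Exploring the product automaton P × Q from the start pair (p0, q0), following both machines on each input symbol, reaches 11 state pairs: (p0, q0), (p1, q2), (p2, q0), (p1, q3), (p3, q2), (p4, q0), (p1, q0), (p1, q4), (p5, q3), (p5, q2), (p1, q1).
P accepts in {p3, p5} and Q accepts in {q1, q2, q3, q4}. The reachable pairs whose P-component is accepting are (p3, q2), (p5, q3), (p5, q2); in each of them the Q-component is accepting too, so the product for L(P) \ L(Q) (P-component accepting, Q-component rejecting) has no reachable accepting pair and the difference is empty.
So every string accepted by P is also accepted by Q: L(P) \ L(Q) = ∅ and there is no such string.

none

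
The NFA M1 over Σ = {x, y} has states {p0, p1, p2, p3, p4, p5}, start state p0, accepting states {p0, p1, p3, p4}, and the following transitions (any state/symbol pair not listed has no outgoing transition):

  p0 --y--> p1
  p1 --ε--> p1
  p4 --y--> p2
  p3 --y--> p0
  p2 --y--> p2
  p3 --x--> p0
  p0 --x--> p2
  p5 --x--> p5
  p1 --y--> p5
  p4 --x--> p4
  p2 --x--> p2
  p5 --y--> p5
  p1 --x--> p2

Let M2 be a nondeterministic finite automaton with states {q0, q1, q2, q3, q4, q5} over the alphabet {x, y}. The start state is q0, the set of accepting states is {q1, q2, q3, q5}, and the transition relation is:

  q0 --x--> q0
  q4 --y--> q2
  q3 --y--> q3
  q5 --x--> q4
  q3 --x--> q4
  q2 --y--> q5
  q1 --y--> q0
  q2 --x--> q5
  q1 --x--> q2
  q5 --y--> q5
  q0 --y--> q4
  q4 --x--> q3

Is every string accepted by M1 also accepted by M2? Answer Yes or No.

No

The empty string ε is in L(M1) but not in L(M2).
So L(M1) ⊄ L(M2).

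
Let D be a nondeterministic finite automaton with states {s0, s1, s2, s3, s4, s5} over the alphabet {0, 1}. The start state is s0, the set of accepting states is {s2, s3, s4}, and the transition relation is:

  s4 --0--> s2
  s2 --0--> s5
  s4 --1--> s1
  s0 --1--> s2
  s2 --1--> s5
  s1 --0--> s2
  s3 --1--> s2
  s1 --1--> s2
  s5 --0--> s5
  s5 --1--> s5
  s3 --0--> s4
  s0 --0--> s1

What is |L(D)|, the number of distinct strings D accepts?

3

The useful subgraph on states {s0, s1, s2} is acyclic, so L(D) is finite; the longest accepting path visits 3 useful states, giving maximum string length 2.
Counting accepting paths from s0 by length: 1 of length 1, 2 of length 2. Total 3.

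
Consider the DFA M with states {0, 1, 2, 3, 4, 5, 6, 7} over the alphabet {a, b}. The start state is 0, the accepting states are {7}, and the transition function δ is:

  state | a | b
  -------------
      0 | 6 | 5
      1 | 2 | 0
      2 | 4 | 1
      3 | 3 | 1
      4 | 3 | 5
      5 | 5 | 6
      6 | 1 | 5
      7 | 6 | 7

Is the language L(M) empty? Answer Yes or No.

Yes

The states reachable from the start state are {0, 1, 2, 3, 4, 5, 6}.
None of the accepting states {7} is reachable, so no string is accepted and L(M) = ∅.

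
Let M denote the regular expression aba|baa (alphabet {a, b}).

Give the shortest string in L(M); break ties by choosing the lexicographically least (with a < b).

aba

By inspection of the expression, no string of length less than 3 matches, and aba is the lexicographically first match of length 3.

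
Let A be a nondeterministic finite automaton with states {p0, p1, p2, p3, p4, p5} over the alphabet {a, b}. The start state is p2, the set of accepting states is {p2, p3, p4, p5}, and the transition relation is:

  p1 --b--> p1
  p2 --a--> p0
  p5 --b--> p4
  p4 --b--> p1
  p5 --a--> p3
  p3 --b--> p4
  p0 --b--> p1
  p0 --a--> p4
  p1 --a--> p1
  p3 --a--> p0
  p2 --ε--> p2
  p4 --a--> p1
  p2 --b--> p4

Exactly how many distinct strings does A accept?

3

The useful subgraph on states {p0, p2, p4} is acyclic, so L(A) is finite; the longest accepting path visits 3 useful states, giving maximum string length 2.
Counting accepting paths from p2 by length: 1 of length 0, 1 of length 1, 1 of length 2. Total 3.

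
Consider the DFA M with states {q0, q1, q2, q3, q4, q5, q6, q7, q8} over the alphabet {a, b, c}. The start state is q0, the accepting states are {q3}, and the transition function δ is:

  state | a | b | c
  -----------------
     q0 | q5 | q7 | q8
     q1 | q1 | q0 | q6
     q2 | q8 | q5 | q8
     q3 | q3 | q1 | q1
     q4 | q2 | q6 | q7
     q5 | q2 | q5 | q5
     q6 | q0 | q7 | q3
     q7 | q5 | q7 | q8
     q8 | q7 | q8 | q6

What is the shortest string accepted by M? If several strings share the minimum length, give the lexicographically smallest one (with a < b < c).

A breadth-first search from q0 reaches an accepting state first via the path q0 → q8 → q6 → q3 on input ccc.
No string of length < 3 is accepted (BFS exhausts all shorter strings without reaching an accepting state), and ccc is the lexicographically least accepting string of length 3.

ccc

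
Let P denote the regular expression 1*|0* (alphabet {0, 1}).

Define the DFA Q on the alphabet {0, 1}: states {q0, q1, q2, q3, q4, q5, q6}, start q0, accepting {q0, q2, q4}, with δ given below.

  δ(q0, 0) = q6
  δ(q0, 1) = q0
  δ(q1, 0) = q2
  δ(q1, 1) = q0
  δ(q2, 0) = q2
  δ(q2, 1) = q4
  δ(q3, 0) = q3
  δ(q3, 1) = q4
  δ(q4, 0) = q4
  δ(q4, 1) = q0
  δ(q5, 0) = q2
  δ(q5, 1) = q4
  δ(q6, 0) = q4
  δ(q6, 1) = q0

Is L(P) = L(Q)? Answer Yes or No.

The string 0 is accepted by P but rejected by Q.
So L(P) ≠ L(Q).

No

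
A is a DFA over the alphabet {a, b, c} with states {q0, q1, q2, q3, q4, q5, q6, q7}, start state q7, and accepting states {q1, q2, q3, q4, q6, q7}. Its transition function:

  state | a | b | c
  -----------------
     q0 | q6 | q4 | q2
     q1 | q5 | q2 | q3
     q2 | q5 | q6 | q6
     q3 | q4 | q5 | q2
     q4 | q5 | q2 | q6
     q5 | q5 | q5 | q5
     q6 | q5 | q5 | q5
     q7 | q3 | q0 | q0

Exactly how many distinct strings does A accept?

The useful subgraph on states {q0, q2, q3, q4, q6, q7} is acyclic, so L(A) is finite; the longest accepting path visits 5 useful states, giving maximum string length 4.
Counting accepting paths from q7 by length: 1 of length 0, 1 of length 1, 8 of length 2, 12 of length 3, 6 of length 4. Total 28.

28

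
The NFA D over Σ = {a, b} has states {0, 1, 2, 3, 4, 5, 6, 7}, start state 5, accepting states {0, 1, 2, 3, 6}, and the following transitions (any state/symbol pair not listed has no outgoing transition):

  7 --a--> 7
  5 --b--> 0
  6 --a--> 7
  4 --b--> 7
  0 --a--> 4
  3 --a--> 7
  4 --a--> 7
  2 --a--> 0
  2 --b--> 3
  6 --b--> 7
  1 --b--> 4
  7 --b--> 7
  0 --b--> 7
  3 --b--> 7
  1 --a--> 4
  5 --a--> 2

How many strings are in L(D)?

4

The useful subgraph on states {0, 2, 3, 5} is acyclic, so L(D) is finite; the longest accepting path visits 3 useful states, giving maximum string length 2.
Counting accepting paths from 5 by length: 2 of length 1, 2 of length 2. Total 4.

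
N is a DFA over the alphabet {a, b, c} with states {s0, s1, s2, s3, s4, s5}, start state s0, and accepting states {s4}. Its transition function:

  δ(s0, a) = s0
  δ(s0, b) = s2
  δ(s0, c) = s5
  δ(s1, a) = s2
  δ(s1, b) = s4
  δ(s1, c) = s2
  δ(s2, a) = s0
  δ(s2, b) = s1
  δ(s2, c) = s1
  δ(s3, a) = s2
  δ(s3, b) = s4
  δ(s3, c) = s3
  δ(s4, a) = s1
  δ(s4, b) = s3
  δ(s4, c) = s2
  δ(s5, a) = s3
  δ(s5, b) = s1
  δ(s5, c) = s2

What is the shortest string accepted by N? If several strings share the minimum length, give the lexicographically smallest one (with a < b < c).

bbb

A breadth-first search from s0 reaches an accepting state first via the path s0 → s2 → s1 → s4 on input bbb.
No string of length < 3 is accepted (BFS exhausts all shorter strings without reaching an accepting state), and bbb is the lexicographically least accepting string of length 3.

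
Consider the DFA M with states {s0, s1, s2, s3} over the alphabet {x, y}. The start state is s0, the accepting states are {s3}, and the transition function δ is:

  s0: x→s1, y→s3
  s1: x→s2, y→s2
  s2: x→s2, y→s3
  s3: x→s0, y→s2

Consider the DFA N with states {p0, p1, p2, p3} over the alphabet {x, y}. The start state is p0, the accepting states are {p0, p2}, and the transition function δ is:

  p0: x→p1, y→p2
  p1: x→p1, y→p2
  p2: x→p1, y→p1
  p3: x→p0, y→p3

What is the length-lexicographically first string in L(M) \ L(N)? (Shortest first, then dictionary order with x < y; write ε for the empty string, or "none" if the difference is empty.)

xyy

The string xyy is accepted by M but not by N.
No shorter string lies in the difference, and xyy is the lexicographically first length-3 string in L(M) \ L(N).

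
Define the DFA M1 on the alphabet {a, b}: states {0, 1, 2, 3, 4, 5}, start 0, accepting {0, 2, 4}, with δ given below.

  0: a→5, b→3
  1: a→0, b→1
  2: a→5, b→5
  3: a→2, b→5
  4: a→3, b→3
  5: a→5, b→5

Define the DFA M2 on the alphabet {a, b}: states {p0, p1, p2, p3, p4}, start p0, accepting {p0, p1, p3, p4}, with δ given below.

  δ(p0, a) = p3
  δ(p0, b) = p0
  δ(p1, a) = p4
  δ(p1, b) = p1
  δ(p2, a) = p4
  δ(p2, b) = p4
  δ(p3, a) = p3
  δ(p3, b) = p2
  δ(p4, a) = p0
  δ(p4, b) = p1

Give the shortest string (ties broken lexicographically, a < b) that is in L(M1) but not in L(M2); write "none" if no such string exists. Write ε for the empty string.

Exploring the product automaton M1 × M2 from the start pair (0, p0), following both machines on each input symbol, reaches 8 state pairs: (0, p0), (5, p3), (3, p0), (5, p2), (2, p3), (5, p0), (5, p4), (5, p1).
M1 accepts in {0, 2, 4} and M2 accepts in {p0, p1, p3, p4}. The reachable pairs whose M1-component is accepting are (0, p0), (2, p3); in each of them the M2-component is accepting too, so the product for L(M1) \ L(M2) (M1-component accepting, M2-component rejecting) has no reachable accepting pair and the difference is empty.
So every string accepted by M1 is also accepted by M2: L(M1) \ L(M2) = ∅ and there is no such string.

none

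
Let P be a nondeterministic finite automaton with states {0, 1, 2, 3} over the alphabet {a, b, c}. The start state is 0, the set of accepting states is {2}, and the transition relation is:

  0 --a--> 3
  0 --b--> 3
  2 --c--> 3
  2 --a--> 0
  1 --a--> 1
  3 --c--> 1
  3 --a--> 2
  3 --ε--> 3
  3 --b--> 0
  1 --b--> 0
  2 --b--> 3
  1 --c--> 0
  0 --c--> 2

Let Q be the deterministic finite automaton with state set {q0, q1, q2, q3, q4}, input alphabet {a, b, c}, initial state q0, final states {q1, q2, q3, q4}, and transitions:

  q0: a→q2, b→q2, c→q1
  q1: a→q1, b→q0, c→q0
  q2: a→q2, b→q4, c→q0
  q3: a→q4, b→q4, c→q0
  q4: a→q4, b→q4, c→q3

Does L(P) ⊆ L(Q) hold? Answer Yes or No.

No

The string cac is in L(P) but not in L(Q).
So L(P) ⊄ L(Q).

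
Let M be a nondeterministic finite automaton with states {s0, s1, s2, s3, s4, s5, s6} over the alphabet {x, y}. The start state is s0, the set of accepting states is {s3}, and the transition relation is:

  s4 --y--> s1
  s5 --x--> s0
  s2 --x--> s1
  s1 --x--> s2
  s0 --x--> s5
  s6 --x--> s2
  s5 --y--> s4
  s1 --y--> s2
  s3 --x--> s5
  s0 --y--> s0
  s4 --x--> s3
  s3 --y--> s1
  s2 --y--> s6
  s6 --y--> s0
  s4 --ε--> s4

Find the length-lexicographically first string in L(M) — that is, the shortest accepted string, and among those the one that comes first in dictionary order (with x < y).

xyx

A breadth-first search from s0 reaches an accepting state first via the path s0 → s5 → s4 → s3 on input xyx.
No string of length < 3 is accepted (BFS exhausts all shorter strings without reaching an accepting state), and xyx is the lexicographically least accepting string of length 3.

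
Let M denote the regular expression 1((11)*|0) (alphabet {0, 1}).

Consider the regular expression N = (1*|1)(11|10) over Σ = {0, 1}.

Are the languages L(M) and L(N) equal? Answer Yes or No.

The string 1 is accepted by M but rejected by N.
So L(M) ≠ L(N).

No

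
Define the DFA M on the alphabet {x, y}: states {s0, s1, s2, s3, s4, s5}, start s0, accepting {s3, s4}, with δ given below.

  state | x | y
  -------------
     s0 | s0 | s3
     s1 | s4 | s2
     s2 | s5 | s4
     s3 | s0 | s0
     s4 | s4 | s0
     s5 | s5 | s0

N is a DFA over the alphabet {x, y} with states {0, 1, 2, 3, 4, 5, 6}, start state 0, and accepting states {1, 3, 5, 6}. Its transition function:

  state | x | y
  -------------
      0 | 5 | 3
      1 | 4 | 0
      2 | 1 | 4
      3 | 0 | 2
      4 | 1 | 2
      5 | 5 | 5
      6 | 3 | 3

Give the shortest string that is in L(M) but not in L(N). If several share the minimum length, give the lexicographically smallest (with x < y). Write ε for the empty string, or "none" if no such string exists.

yyy

The string yyy is accepted by M but not by N.
No shorter string lies in the difference, and yyy is the lexicographically first length-3 string in L(M) \ L(N).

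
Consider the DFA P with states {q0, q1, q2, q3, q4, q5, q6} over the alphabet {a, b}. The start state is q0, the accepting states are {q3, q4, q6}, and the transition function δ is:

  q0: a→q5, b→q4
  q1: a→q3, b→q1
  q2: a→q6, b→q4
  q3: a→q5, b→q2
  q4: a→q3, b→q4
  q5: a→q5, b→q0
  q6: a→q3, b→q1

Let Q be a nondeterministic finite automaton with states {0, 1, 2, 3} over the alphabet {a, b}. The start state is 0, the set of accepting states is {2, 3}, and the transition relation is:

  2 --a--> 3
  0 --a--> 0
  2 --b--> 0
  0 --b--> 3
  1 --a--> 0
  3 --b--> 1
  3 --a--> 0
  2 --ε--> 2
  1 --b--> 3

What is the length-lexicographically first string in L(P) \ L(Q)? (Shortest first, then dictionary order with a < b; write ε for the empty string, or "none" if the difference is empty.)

ba

The string ba is accepted by P but not by Q.
No shorter string lies in the difference, and ba is the lexicographically first length-2 string in L(P) \ L(Q).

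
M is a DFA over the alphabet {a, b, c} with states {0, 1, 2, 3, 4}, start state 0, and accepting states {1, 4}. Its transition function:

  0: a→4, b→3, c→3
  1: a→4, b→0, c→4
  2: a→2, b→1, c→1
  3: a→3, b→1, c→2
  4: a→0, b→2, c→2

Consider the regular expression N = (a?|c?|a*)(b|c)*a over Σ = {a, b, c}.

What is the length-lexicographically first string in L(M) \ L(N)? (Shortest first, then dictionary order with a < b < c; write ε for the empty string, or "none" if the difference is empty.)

The string bb is accepted by M but not by N.
No shorter string lies in the difference, and bb is the lexicographically first length-2 string in L(M) \ L(N).

bb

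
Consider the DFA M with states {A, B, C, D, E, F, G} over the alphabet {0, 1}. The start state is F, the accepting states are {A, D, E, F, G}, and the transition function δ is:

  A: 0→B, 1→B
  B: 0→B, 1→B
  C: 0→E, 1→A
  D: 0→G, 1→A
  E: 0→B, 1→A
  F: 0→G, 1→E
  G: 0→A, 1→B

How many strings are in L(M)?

5

The useful subgraph on states {A, E, F, G} is acyclic, so L(M) is finite; the longest accepting path visits 3 useful states, giving maximum string length 2.
Counting accepting paths from F by length: 1 of length 0, 2 of length 1, 2 of length 2. Total 5.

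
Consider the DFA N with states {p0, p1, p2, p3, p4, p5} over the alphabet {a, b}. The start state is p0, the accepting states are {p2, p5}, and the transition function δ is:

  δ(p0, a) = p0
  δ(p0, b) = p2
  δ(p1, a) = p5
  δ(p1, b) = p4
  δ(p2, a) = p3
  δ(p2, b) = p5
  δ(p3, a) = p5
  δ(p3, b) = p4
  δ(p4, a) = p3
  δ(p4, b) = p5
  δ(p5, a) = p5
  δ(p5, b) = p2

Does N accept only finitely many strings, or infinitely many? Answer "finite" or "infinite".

State p0 is reachable from the start and can reach an accepting state, and it lies on the cycle p0 → p0.
Traversing that cycle any number of times yields accepted strings of unbounded length, so the language is infinite.

infinite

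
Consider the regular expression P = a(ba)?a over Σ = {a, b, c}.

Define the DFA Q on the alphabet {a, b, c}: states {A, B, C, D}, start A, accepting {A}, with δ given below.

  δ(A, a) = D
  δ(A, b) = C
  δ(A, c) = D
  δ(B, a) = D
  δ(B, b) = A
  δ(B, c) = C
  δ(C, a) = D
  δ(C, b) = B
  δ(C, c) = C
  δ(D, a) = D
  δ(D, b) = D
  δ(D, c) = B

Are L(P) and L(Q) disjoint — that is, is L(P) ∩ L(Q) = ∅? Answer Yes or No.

Yes

Converting the expression P to a DFA (subset construction, then merging equivalent states) gives the minimal DFA with states {p0, p1, p2, p3, p4, p5}, start state p0, accepting states {p3} and transitions p0: a→p1, b→p2, c→p2; p1: a→p3, b→p4, c→p2; p2: a→p2, b→p2, c→p2; p3: a→p2, b→p2, c→p2; p4: a→p5, b→p2, c→p2; p5: a→p3, b→p2, c→p2.
Exploring the product automaton P × Q from the start pair (p0, A), following both machines on each input symbol, reaches 9 state pairs: (p0, A), (p1, D), (p2, C), (p2, D), (p3, D), (p4, D), (p2, B), (p5, D), (p2, A).
P accepts in {p3} and Q accepts in {A}; no reachable pair has both components accepting, so no string drives both machines to acceptance simultaneously and L(P) ∩ L(Q) = ∅.
So no string is accepted by both, and the intersection is empty.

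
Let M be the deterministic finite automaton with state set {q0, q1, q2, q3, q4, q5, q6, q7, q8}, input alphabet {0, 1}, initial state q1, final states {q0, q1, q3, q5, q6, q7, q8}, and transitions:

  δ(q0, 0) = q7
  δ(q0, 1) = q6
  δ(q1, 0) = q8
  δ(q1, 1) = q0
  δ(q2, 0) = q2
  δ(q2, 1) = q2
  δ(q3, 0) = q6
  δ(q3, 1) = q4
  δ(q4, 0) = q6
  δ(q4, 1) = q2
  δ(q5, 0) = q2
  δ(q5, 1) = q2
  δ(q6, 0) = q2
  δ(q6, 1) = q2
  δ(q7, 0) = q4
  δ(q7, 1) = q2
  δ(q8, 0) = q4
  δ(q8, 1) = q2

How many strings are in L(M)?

7

The useful subgraph on states {q0, q1, q4, q6, q7, q8} is acyclic, so L(M) is finite; the longest accepting path visits 5 useful states, giving maximum string length 4.
Counting accepting paths from q1 by length: 1 of length 0, 2 of length 1, 2 of length 2, 1 of length 3, 1 of length 4. Total 7.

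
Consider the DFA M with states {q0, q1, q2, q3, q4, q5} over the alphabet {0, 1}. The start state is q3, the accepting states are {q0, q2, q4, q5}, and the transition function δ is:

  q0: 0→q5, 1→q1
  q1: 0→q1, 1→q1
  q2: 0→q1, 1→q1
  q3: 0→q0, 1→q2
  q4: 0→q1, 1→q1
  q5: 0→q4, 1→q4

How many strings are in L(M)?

The useful subgraph on states {q0, q2, q3, q4, q5} is acyclic, so L(M) is finite; the longest accepting path visits 4 useful states, giving maximum string length 3.
Counting accepting paths from q3 by length: 2 of length 1, 1 of length 2, 2 of length 3. Total 5.

5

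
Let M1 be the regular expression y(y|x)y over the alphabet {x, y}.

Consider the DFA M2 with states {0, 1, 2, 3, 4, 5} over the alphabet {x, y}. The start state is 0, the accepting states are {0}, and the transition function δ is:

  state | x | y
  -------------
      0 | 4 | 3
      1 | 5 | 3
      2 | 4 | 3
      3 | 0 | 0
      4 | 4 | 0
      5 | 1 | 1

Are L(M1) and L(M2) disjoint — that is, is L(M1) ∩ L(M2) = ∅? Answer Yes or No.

Converting the expression M1 to a DFA (subset construction, then merging equivalent states) gives the minimal DFA with states {r0, r1, r2, r3, r4}, start state r0, accepting states {r4} and transitions r0: x→r1, y→r2; r1: x→r1, y→r1; r2: x→r3, y→r3; r3: x→r1, y→r4; r4: x→r1, y→r1.
Exploring the product automaton M1 × M2 from the start pair (r0, 0), following both machines on each input symbol, reaches 7 state pairs: (r0, 0), (r1, 4), (r2, 3), (r1, 0), (r3, 0), (r1, 3), (r4, 3).
M1 accepts in {r4} and M2 accepts in {0}; no reachable pair has both components accepting, so no string drives both machines to acceptance simultaneously and L(M1) ∩ L(M2) = ∅.
So no string is accepted by both, and the intersection is empty.

Yes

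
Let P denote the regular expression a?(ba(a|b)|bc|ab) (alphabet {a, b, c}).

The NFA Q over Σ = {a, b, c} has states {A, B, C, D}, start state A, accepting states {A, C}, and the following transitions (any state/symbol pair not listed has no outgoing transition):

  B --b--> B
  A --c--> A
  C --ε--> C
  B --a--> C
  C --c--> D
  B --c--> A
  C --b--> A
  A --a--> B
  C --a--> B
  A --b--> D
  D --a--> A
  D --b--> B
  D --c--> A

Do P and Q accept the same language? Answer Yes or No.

No

The string ab is accepted by P but rejected by Q.
So L(P) ≠ L(Q).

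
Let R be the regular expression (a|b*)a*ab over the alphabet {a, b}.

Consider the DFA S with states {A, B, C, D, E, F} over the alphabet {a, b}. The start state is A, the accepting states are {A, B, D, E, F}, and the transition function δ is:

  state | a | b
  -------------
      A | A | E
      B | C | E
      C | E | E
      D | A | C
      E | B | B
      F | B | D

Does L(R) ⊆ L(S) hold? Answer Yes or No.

Yes

Converting the expression R to a DFA (subset construction, then merging equivalent states) gives the minimal DFA with states {r0, r1, r2, r3}, start state r0, accepting states {r2} and transitions r0: a→r1, b→r0; r1: a→r1, b→r2; r2: a→r3, b→r3; r3: a→r3, b→r3.
Exploring the product automaton R × S from the start pair (r0, A), following both machines on each input symbol, reaches 12 state pairs: (r0, A), (r1, A), (r0, E), (r2, E), (r1, B), (r0, B), (r3, B), (r1, C), (r3, C), (r3, E), (r1, E), (r2, B).
R accepts in {r2} and S accepts in {A, B, D, E, F}. The reachable pairs whose R-component is accepting are (r2, E), (r2, B); in each of them the S-component is accepting too, so the product for L(R) \ L(S) (R-component accepting, S-component rejecting) has no reachable accepting pair and the difference is empty.
Hence every string in L(R) is also in L(S).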